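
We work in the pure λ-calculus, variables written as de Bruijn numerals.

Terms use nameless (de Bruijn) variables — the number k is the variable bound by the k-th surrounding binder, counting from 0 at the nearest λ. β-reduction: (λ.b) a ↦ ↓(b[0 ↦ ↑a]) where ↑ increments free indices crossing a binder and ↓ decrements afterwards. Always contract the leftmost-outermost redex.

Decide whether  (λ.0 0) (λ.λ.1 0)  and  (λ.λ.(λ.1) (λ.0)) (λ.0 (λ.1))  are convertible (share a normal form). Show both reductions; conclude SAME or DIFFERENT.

Answer: DIFFERENT — A ⇓ λ.λ.1 0, B ⇓ λ.0

Reduction:
Term A:
  start: (λ.0 0) (λ.λ.1 0)
  [1] (λ.λ.1 0) (λ.λ.1 0)
  [2] λ.(λ.λ.1 0) 0
  [3] λ.λ.1 0

Term B:
  start: (λ.λ.(λ.1) (λ.0)) (λ.0 (λ.1))
  [1] λ.(λ.1) (λ.0)
  [2] λ.0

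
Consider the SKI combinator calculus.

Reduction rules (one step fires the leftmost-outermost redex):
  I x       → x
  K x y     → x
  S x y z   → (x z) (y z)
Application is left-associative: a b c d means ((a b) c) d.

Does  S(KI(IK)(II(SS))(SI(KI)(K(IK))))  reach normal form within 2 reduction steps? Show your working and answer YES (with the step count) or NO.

  start: S(KI(IK)(II(SS))(SI(KI)(K(IK))))
  [1] S(I(II(SS))(SI(KI)(K(IK))))
  [2] S(II(SS)(SI(KI)(K(IK))))

Answer: NO — after 2 steps the term is S(II(SS)(SI(KI)(K(IK)))), not yet normal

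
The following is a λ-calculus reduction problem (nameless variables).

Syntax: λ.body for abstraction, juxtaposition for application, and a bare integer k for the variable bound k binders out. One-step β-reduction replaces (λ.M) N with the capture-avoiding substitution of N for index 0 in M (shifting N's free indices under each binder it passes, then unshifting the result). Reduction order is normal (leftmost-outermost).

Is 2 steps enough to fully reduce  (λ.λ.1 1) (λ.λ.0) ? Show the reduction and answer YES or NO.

Answer: YES — reaches normal form λ.λ.0 in 2 ≤ 2 steps

Reduction:
  start: (λ.λ.1 1) (λ.λ.0)
  →1  λ.(λ.λ.0) (λ.λ.0)
  →2  λ.λ.0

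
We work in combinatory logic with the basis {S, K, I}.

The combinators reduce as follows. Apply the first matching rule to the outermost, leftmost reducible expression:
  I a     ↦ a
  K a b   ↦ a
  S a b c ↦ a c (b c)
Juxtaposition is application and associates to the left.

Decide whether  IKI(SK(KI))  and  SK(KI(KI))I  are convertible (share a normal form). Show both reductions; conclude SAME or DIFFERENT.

Term A:
  start: IKI(SK(KI))
  [1] KI(SK(KI))
  [2] I

Term B:
  start: SK(KI(KI))I
  [1] KI(KI(KI)I)
  [2] I

Answer: SAME — A ⇓ I, B ⇓ I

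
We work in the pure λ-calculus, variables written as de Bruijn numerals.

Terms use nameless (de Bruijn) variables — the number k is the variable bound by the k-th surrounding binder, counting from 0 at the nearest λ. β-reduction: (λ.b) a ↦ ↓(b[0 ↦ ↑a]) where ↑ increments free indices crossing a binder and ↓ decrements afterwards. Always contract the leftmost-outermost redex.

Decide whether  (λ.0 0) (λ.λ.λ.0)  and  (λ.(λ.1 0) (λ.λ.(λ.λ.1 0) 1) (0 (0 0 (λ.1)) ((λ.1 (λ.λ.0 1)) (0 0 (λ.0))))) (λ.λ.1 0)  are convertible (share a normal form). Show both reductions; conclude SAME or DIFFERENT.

Term A:
  start: (λ.0 0) (λ.λ.λ.0)
  [1] (λ.λ.λ.0) (λ.λ.λ.0)
  [2] λ.λ.0

Term B:
  start: (λ.(λ.1 0) (λ.λ.(λ.λ.1 0) 1) (0 (0 0 (λ.1)) ((λ.1 (λ.λ.0 1)) (0 0 (λ.0))))) (λ.λ.1 0)
  [1] (λ.(λ.λ.1 0) 0) (λ.λ.(λ.λ.1 0) 1) ((λ.λ.1 0) ((λ.λ.1 0) (λ.λ.1 0) (λ.λ.λ.1 0)) ((λ.(λ.λ.1 0) (λ.λ.0 1)) ((λ.λ.1 0) (λ.λ.1 0) (λ.0))))
  [2] (λ.λ.1 0) (λ.λ.(λ.λ.1 0) 1) ((λ.λ.1 0) ((λ.λ.1 0) (λ.λ.1 0) (λ.λ.λ.1 0)) ((λ.(λ.λ.1 0) (λ.λ.0 1)) ((λ.λ.1 0) (λ.λ.1 0) (λ.0))))
  [3] (λ.(λ.λ.(λ.λ.1 0) 1) 0) ((λ.λ.1 0) ((λ.λ.1 0) (λ.λ.1 0) (λ.λ.λ.1 0)) ((λ.(λ.λ.1 0) (λ.λ.0 1)) ((λ.λ.1 0) (λ.λ.1 0) (λ.0))))
  [4] (λ.λ.(λ.λ.1 0) 1) ((λ.λ.1 0) ((λ.λ.1 0) (λ.λ.1 0) (λ.λ.λ.1 0)) ((λ.(λ.λ.1 0) (λ.λ.0 1)) ((λ.λ.1 0) (λ.λ.1 0) (λ.0))))
  [5] λ.(λ.λ.1 0) ((λ.λ.1 0) ((λ.λ.1 0) (λ.λ.1 0) (λ.λ.λ.1 0)) ((λ.(λ.λ.1 0) (λ.λ.0 1)) ((λ.λ.1 0) (λ.λ.1 0) (λ.0))))
  [6] λ.λ.(λ.λ.1 0) ((λ.λ.1 0) (λ.λ.1 0) (λ.λ.λ.1 0)) ((λ.(λ.λ.1 0) (λ.λ.0 1)) ((λ.λ.1 0) (λ.λ.1 0) (λ.0))) 0
  [7] λ.λ.(λ.(λ.λ.1 0) (λ.λ.1 0) (λ.λ.λ.1 0) 0) ((λ.(λ.λ.1 0) (λ.λ.0 1)) ((λ.λ.1 0) (λ.λ.1 0) (λ.0))) 0
  [8] λ.λ.(λ.λ.1 0) (λ.λ.1 0) (λ.λ.λ.1 0) ((λ.(λ.λ.1 0) (λ.λ.0 1)) ((λ.λ.1 0) (λ.λ.1 0) (λ.0))) 0
  [9] λ.λ.(λ.(λ.λ.1 0) 0) (λ.λ.λ.1 0) ((λ.(λ.λ.1 0) (λ.λ.0 1)) ((λ.λ.1 0) (λ.λ.1 0) (λ.0))) 0
  [10] λ.λ.(λ.λ.1 0) (λ.λ.λ.1 0) ((λ.(λ.λ.1 0) (λ.λ.0 1)) ((λ.λ.1 0) (λ.λ.1 0) (λ.0))) 0
  [11] λ.λ.(λ.(λ.λ.λ.1 0) 0) ((λ.(λ.λ.1 0) (λ.λ.0 1)) ((λ.λ.1 0) (λ.λ.1 0) (λ.0))) 0
  [12] λ.λ.(λ.λ.λ.1 0) ((λ.(λ.λ.1 0) (λ.λ.0 1)) ((λ.λ.1 0) (λ.λ.1 0) (λ.0))) 0
  [13] λ.λ.(λ.λ.1 0) 0
  [14] λ.λ.λ.1 0

Answer: DIFFERENT — A ⇓ λ.λ.0, B ⇓ λ.λ.λ.1 0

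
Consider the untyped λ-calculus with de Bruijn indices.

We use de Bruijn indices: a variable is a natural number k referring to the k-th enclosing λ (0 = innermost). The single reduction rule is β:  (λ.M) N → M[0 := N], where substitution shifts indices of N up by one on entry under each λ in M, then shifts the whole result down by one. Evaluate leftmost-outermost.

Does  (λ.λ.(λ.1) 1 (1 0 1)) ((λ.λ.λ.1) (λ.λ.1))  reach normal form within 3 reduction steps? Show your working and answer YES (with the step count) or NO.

  start: (λ.λ.(λ.1) 1 (1 0 1)) ((λ.λ.λ.1) (λ.λ.1))
  →1  λ.(λ.1) ((λ.λ.λ.1) (λ.λ.1)) ((λ.λ.λ.1) (λ.λ.1) 0 ((λ.λ.λ.1) (λ.λ.1)))
  →2  λ.0 ((λ.λ.λ.1) (λ.λ.1) 0 ((λ.λ.λ.1) (λ.λ.1)))
  →3  λ.0 ((λ.λ.1) 0 ((λ.λ.λ.1) (λ.λ.1)))

Answer: NO — after 3 steps the term is λ.0 ((λ.λ.1) 0 ((λ.λ.λ.1) (λ.λ.1))), not yet normal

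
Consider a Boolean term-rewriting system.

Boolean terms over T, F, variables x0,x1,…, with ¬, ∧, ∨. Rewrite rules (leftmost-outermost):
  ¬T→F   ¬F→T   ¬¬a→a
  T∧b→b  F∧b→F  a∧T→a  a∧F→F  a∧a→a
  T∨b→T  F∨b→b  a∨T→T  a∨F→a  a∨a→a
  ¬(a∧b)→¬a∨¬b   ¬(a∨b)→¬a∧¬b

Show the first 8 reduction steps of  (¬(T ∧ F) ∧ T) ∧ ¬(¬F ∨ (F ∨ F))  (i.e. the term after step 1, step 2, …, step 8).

Answer: after 8 steps: F ∧ ¬(F ∨ F)

Derivation:
  start: (¬(T ∧ F) ∧ T) ∧ ¬(¬F ∨ (F ∨ F))
  [1] ¬(T ∧ F) ∧ ¬(¬F ∨ (F ∨ F))
  [2] (¬T ∨ ¬F) ∧ ¬(¬F ∨ (F ∨ F))
  [3] (F ∨ ¬F) ∧ ¬(¬F ∨ (F ∨ F))
  [4] ¬F ∧ ¬(¬F ∨ (F ∨ F))
  [5] T ∧ ¬(¬F ∨ (F ∨ F))
  [6] ¬(¬F ∨ (F ∨ F))
  [7] ¬¬F ∧ ¬(F ∨ F)
  [8] F ∧ ¬(F ∨ F)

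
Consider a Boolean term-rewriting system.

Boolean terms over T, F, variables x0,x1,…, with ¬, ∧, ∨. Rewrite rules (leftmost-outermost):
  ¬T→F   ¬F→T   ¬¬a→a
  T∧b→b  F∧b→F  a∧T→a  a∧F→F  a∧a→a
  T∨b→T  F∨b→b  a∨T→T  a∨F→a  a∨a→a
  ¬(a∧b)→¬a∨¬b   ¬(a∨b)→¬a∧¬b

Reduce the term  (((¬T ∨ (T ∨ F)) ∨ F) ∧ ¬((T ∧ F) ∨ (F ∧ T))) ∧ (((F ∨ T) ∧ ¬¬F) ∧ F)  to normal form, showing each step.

Answer: normal form = F  (in 16 steps)

Working:
  start: (((¬T ∨ (T ∨ F)) ∨ F) ∧ ¬((T ∧ F) ∨ (F ∧ T))) ∧ (((F ∨ T) ∧ ¬¬F) ∧ F)
  step 1: ((¬T ∨ (T ∨ F)) ∧ ¬((T ∧ F) ∨ (F ∧ T))) ∧ (((F ∨ T) ∧ ¬¬F) ∧ F)
  step 2: ((F ∨ (T ∨ F)) ∧ ¬((T ∧ F) ∨ (F ∧ T))) ∧ (((F ∨ T) ∧ ¬¬F) ∧ F)
  step 3: ((T ∨ F) ∧ ¬((T ∧ F) ∨ (F ∧ T))) ∧ (((F ∨ T) ∧ ¬¬F) ∧ F)
  step 4: (T ∧ ¬((T ∧ F) ∨ (F ∧ T))) ∧ (((F ∨ T) ∧ ¬¬F) ∧ F)
  step 5: ¬((T ∧ F) ∨ (F ∧ T)) ∧ (((F ∨ T) ∧ ¬¬F) ∧ F)
  step 6: (¬(T ∧ F) ∧ ¬(F ∧ T)) ∧ (((F ∨ T) ∧ ¬¬F) ∧ F)
  step 7: ((¬T ∨ ¬F) ∧ ¬(F ∧ T)) ∧ (((F ∨ T) ∧ ¬¬F) ∧ F)
  step 8: ((F ∨ ¬F) ∧ ¬(F ∧ T)) ∧ (((F ∨ T) ∧ ¬¬F) ∧ F)
  step 9: (¬F ∧ ¬(F ∧ T)) ∧ (((F ∨ T) ∧ ¬¬F) ∧ F)
  step 10: (T ∧ ¬(F ∧ T)) ∧ (((F ∨ T) ∧ ¬¬F) ∧ F)
  step 11: ¬(F ∧ T) ∧ (((F ∨ T) ∧ ¬¬F) ∧ F)
  step 12: (¬F ∨ ¬T) ∧ (((F ∨ T) ∧ ¬¬F) ∧ F)
  step 13: (T ∨ ¬T) ∧ (((F ∨ T) ∧ ¬¬F) ∧ F)
  step 14: T ∧ (((F ∨ T) ∧ ¬¬F) ∧ F)
  step 15: ((F ∨ T) ∧ ¬¬F) ∧ F
  step 16: F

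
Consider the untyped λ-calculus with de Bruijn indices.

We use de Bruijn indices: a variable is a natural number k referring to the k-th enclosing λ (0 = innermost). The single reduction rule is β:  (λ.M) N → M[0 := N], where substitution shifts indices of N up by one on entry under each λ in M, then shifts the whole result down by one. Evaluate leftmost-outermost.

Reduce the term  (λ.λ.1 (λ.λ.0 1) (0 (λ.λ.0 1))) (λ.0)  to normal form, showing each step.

  start: (λ.λ.1 (λ.λ.0 1) (0 (λ.λ.0 1))) (λ.0)
  [1] λ.(λ.0) (λ.λ.0 1) (0 (λ.λ.0 1))
  [2] λ.(λ.λ.0 1) (0 (λ.λ.0 1))
  [3] λ.λ.0 (1 (λ.λ.0 1))

Answer: normal form = λ.λ.0 (1 (λ.λ.0 1))  (in 3 steps)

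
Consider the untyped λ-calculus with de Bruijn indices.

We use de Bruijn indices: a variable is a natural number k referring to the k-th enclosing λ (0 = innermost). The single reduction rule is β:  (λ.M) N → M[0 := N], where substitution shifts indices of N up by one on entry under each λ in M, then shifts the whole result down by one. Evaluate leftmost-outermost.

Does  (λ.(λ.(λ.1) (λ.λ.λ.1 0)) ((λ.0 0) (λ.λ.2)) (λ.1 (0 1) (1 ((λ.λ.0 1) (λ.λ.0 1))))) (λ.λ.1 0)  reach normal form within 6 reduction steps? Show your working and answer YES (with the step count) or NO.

  start: (λ.(λ.(λ.1) (λ.λ.λ.1 0)) ((λ.0 0) (λ.λ.2)) (λ.1 (0 1) (1 ((λ.λ.0 1) (λ.λ.0 1))))) (λ.λ.1 0)
  step 1: (λ.(λ.1) (λ.λ.λ.1 0)) ((λ.0 0) (λ.λ.λ.λ.1 0)) (λ.(λ.λ.1 0) (0 (λ.λ.1 0)) ((λ.λ.1 0) ((λ.λ.0 1) (λ.λ.0 1))))
  step 2: (λ.(λ.0 0) (λ.λ.λ.λ.1 0)) (λ.λ.λ.1 0) (λ.(λ.λ.1 0) (0 (λ.λ.1 0)) ((λ.λ.1 0) ((λ.λ.0 1) (λ.λ.0 1))))
  step 3: (λ.0 0) (λ.λ.λ.λ.1 0) (λ.(λ.λ.1 0) (0 (λ.λ.1 0)) ((λ.λ.1 0) ((λ.λ.0 1) (λ.λ.0 1))))
  step 4: (λ.λ.λ.λ.1 0) (λ.λ.λ.λ.1 0) (λ.(λ.λ.1 0) (0 (λ.λ.1 0)) ((λ.λ.1 0) ((λ.λ.0 1) (λ.λ.0 1))))
  step 5: (λ.λ.λ.1 0) (λ.(λ.λ.1 0) (0 (λ.λ.1 0)) ((λ.λ.1 0) ((λ.λ.0 1) (λ.λ.0 1))))
  step 6: λ.λ.1 0

Answer: YES — reaches normal form λ.λ.1 0 in 6 ≤ 6 steps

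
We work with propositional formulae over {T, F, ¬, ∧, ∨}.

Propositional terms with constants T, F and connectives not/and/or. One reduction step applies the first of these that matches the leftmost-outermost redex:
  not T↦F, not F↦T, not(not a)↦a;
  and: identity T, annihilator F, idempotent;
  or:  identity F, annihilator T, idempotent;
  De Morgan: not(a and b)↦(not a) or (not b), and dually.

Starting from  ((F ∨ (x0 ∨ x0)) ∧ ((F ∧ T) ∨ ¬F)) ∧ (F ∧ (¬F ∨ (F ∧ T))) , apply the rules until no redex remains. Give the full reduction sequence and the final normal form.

Answer: normal form = F  (in 8 steps)

Reduction:
  start: ((F ∨ (x0 ∨ x0)) ∧ ((F ∧ T) ∨ ¬F)) ∧ (F ∧ (¬F ∨ (F ∧ T)))
  →1  ((x0 ∨ x0) ∧ ((F ∧ T) ∨ ¬F)) ∧ (F ∧ (¬F ∨ (F ∧ T)))
  →2  (x0 ∧ ((F ∧ T) ∨ ¬F)) ∧ (F ∧ (¬F ∨ (F ∧ T)))
  →3  (x0 ∧ (F ∨ ¬F)) ∧ (F ∧ (¬F ∨ (F ∧ T)))
  →4  (x0 ∧ ¬F) ∧ (F ∧ (¬F ∨ (F ∧ T)))
  →5  (x0 ∧ T) ∧ (F ∧ (¬F ∨ (F ∧ T)))
  →6  x0 ∧ (F ∧ (¬F ∨ (F ∧ T)))
  →7  x0 ∧ F
  →8  F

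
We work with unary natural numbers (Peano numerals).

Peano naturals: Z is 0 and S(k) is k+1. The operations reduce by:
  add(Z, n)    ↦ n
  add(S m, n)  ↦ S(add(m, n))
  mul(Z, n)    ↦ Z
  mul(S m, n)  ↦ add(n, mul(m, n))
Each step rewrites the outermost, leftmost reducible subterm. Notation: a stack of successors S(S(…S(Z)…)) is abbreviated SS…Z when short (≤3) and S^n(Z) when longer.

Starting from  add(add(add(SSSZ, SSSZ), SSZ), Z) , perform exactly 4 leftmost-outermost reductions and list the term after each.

  start: add(add(add(SSSZ, SSSZ), SSZ), Z)
  →1  add(add(S(add(SSZ, SSSZ)), SSZ), Z)
  →2  add(S(add(add(SSZ, SSSZ), SSZ)), Z)
  →3  S(add(add(add(SSZ, SSSZ), SSZ), Z))
  →4  S(add(add(S(add(SZ, SSSZ)), SSZ), Z))

Answer: after 4 steps: S(add(add(S(add(SZ, SSSZ)), SSZ), Z))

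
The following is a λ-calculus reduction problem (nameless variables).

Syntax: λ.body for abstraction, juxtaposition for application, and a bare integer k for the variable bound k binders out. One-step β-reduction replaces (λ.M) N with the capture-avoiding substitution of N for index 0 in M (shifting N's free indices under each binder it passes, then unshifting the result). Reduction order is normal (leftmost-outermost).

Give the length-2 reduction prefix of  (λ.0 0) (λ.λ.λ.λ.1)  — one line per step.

Answer: after 2 steps: λ.λ.λ.1

Reduction:
  start: (λ.0 0) (λ.λ.λ.λ.1)
  step 1: (λ.λ.λ.λ.1) (λ.λ.λ.λ.1)
  step 2: λ.λ.λ.1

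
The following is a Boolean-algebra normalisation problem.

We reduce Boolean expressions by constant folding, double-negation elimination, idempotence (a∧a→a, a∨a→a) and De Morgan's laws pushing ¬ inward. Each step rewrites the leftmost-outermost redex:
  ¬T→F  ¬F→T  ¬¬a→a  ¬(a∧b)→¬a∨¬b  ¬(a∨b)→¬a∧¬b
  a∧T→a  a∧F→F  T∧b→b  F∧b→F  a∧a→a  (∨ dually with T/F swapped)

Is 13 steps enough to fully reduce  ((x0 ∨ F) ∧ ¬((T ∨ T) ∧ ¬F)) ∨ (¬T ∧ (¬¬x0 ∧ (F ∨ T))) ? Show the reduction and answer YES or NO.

  start: ((x0 ∨ F) ∧ ¬((T ∨ T) ∧ ¬F)) ∨ (¬T ∧ (¬¬x0 ∧ (F ∨ T)))
  step 1: (x0 ∧ ¬((T ∨ T) ∧ ¬F)) ∨ (¬T ∧ (¬¬x0 ∧ (F ∨ T)))
  step 2: (x0 ∧ (¬(T ∨ T) ∨ ¬¬F)) ∨ (¬T ∧ (¬¬x0 ∧ (F ∨ T)))
  step 3: (x0 ∧ ((¬T ∧ ¬T) ∨ ¬¬F)) ∨ (¬T ∧ (¬¬x0 ∧ (F ∨ T)))
  step 4: (x0 ∧ (¬T ∨ ¬¬F)) ∨ (¬T ∧ (¬¬x0 ∧ (F ∨ T)))
  step 5: (x0 ∧ (F ∨ ¬¬F)) ∨ (¬T ∧ (¬¬x0 ∧ (F ∨ T)))
  step 6: (x0 ∧ ¬¬F) ∨ (¬T ∧ (¬¬x0 ∧ (F ∨ T)))
  step 7: (x0 ∧ F) ∨ (¬T ∧ (¬¬x0 ∧ (F ∨ T)))
  step 8: F ∨ (¬T ∧ (¬¬x0 ∧ (F ∨ T)))
  step 9: ¬T ∧ (¬¬x0 ∧ (F ∨ T))
  step 10: F ∧ (¬¬x0 ∧ (F ∨ T))
  step 11: F

Answer: YES — reaches normal form F in 11 ≤ 13 steps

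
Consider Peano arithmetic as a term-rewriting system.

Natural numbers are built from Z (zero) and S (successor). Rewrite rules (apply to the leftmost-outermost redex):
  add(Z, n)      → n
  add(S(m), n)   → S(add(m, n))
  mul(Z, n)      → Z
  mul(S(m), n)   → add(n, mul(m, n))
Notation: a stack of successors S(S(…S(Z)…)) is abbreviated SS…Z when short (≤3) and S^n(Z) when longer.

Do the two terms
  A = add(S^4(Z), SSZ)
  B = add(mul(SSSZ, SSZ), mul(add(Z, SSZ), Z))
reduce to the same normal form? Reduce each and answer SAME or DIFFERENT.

Answer: SAME — A ⇓ S^6(Z), B ⇓ S^6(Z)

Reduction:
Term A:
  start: add(S^4(Z), SSZ)
  [1] S(add(SSSZ, SSZ))
  [2] S(S(add(SSZ, SSZ)))
  [3] S(S(S(add(SZ, SSZ))))
  [4] S(S(S(S(add(Z, SSZ)))))
  [5] S^6(Z)

Term B:
  start: add(mul(SSSZ, SSZ), mul(add(Z, SSZ), Z))
  [1] add(add(SSZ, mul(SSZ, SSZ)), mul(add(Z, SSZ), Z))
  [2] add(S(add(SZ, mul(SSZ, SSZ))), mul(add(Z, SSZ), Z))
  [3] S(add(add(SZ, mul(SSZ, SSZ)), mul(add(Z, SSZ), Z)))
  [4] S(add(S(add(Z, mul(SSZ, SSZ))), mul(add(Z, SSZ), Z)))
  [5] S(S(add(add(Z, mul(SSZ, SSZ)), mul(add(Z, SSZ), Z))))
  [6] S(S(add(mul(SSZ, SSZ), mul(add(Z, SSZ), Z))))
  [7] S(S(add(add(SSZ, mul(SZ, SSZ)), mul(add(Z, SSZ), Z))))
  [8] S(S(add(S(add(SZ, mul(SZ, SSZ))), mul(add(Z, SSZ), Z))))
  [9] S(S(S(add(add(SZ, mul(SZ, SSZ)), mul(add(Z, SSZ), Z)))))
  [10] S(S(S(add(S(add(Z, mul(SZ, SSZ))), mul(add(Z, SSZ), Z)))))
  [11] S(S(S(S(add(add(Z, mul(SZ, SSZ)), mul(add(Z, SSZ), Z))))))
  [12] S(S(S(S(add(mul(SZ, SSZ), mul(add(Z, SSZ), Z))))))
  [13] S(S(S(S(add(add(SSZ, mul(Z, SSZ)), mul(add(Z, SSZ), Z))))))
  [14] S(S(S(S(add(S(add(SZ, mul(Z, SSZ))), mul(add(Z, SSZ), Z))))))
  [15] S(S(S(S(S(add(add(SZ, mul(Z, SSZ)), mul(add(Z, SSZ), Z)))))))
  [16] S(S(S(S(S(add(S(add(Z, mul(Z, SSZ))), mul(add(Z, SSZ), Z)))))))
  [17] S(S(S(S(S(S(add(add(Z, mul(Z, SSZ)), mul(add(Z, SSZ), Z))))))))
  [18] S(S(S(S(S(S(add(mul(Z, SSZ), mul(add(Z, SSZ), Z))))))))
  [19] S(S(S(S(S(S(add(Z, mul(add(Z, SSZ), Z))))))))
  [20] S(S(S(S(S(S(mul(add(Z, SSZ), Z)))))))
  [21] S(S(S(S(S(S(mul(SSZ, Z)))))))
  [22] S(S(S(S(S(S(add(Z, mul(SZ, Z))))))))
  [23] S(S(S(S(S(S(mul(SZ, Z)))))))
  [24] S(S(S(S(S(S(add(Z, mul(Z, Z))))))))
  [25] S(S(S(S(S(S(mul(Z, Z)))))))
  [26] S^6(Z)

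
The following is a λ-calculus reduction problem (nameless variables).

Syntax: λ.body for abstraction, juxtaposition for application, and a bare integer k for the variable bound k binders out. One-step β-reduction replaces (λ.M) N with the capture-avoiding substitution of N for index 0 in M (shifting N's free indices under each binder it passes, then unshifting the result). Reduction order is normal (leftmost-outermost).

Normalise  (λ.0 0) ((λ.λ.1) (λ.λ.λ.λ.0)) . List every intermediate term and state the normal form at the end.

Answer: normal form = λ.λ.λ.λ.0  (in 3 steps)

Reduction:
  start: (λ.0 0) ((λ.λ.1) (λ.λ.λ.λ.0))
  [1] (λ.λ.1) (λ.λ.λ.λ.0) ((λ.λ.1) (λ.λ.λ.λ.0))
  [2] (λ.λ.λ.λ.λ.0) ((λ.λ.1) (λ.λ.λ.λ.0))
  [3] λ.λ.λ.λ.0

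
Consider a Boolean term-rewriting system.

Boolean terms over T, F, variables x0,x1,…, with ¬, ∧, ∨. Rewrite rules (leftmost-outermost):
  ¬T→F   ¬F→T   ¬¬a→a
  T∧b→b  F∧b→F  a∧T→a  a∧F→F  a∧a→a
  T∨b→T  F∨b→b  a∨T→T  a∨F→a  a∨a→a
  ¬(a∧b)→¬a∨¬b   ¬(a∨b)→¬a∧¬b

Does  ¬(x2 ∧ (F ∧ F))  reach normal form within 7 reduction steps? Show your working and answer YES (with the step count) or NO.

  start: ¬(x2 ∧ (F ∧ F))
  →1  ¬x2 ∨ ¬(F ∧ F)
  →2  ¬x2 ∨ (¬F ∨ ¬F)
  →3  ¬x2 ∨ ¬F
  →4  ¬x2 ∨ T
  →5  T

Answer: YES — reaches normal form T in 5 ≤ 7 steps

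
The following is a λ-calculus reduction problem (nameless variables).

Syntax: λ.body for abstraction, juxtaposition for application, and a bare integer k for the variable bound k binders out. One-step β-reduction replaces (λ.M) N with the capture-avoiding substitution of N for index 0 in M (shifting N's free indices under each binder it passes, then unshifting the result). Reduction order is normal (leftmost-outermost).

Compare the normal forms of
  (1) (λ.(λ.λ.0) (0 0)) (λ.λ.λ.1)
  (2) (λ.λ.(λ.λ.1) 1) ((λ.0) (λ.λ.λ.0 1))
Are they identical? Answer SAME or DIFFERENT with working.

Answer: DIFFERENT — A ⇓ λ.0, B ⇓ λ.λ.λ.λ.λ.0 1

Derivation:
Term A:
  start: (λ.(λ.λ.0) (0 0)) (λ.λ.λ.1)
  [1] (λ.λ.0) ((λ.λ.λ.1) (λ.λ.λ.1))
  [2] λ.0

Term B:
  start: (λ.λ.(λ.λ.1) 1) ((λ.0) (λ.λ.λ.0 1))
  [1] λ.(λ.λ.1) ((λ.0) (λ.λ.λ.0 1))
  [2] λ.λ.(λ.0) (λ.λ.λ.0 1)
  [3] λ.λ.λ.λ.λ.0 1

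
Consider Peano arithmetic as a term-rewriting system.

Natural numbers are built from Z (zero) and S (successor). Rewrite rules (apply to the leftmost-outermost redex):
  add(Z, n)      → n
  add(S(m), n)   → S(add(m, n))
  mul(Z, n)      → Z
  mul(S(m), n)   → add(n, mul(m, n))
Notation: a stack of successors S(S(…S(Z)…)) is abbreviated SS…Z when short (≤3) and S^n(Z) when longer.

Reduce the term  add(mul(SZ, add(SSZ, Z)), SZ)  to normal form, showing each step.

Answer: normal form = SSSZ  (in 11 steps)

Working:
  start: add(mul(SZ, add(SSZ, Z)), SZ)
  [1] add(add(add(SSZ, Z), mul(Z, add(SSZ, Z))), SZ)
  [2] add(add(S(add(SZ, Z)), mul(Z, add(SSZ, Z))), SZ)
  [3] add(S(add(add(SZ, Z), mul(Z, add(SSZ, Z)))), SZ)
  [4] S(add(add(add(SZ, Z), mul(Z, add(SSZ, Z))), SZ))
  [5] S(add(add(S(add(Z, Z)), mul(Z, add(SSZ, Z))), SZ))
  [6] S(add(S(add(add(Z, Z), mul(Z, add(SSZ, Z)))), SZ))
  [7] S(S(add(add(add(Z, Z), mul(Z, add(SSZ, Z))), SZ)))
  [8] S(S(add(add(Z, mul(Z, add(SSZ, Z))), SZ)))
  [9] S(S(add(mul(Z, add(SSZ, Z)), SZ)))
  [10] S(S(add(Z, SZ)))
  [11] SSSZ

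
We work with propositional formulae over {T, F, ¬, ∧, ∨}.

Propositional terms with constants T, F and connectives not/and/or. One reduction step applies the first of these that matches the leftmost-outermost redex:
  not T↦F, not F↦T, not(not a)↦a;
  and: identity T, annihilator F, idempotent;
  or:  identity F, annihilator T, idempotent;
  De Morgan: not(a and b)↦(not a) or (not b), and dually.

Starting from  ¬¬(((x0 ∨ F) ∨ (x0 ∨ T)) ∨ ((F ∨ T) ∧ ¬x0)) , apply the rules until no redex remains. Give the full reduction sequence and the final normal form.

  start: ¬¬(((x0 ∨ F) ∨ (x0 ∨ T)) ∨ ((F ∨ T) ∧ ¬x0))
  [1] ((x0 ∨ F) ∨ (x0 ∨ T)) ∨ ((F ∨ T) ∧ ¬x0)
  [2] (x0 ∨ (x0 ∨ T)) ∨ ((F ∨ T) ∧ ¬x0)
  [3] (x0 ∨ T) ∨ ((F ∨ T) ∧ ¬x0)
  [4] T ∨ ((F ∨ T) ∧ ¬x0)
  [5] T

Answer: normal form = T  (in 5 steps)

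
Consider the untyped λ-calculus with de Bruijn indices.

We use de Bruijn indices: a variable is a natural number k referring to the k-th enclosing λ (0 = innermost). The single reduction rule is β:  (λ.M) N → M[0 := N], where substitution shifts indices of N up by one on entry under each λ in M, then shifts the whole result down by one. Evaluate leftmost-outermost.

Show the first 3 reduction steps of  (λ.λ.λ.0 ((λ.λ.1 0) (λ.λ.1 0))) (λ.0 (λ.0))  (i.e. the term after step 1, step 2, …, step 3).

  start: (λ.λ.λ.0 ((λ.λ.1 0) (λ.λ.1 0))) (λ.0 (λ.0))
  →1  λ.λ.0 ((λ.λ.1 0) (λ.λ.1 0))
  →2  λ.λ.0 (λ.(λ.λ.1 0) 0)
  →3  λ.λ.0 (λ.λ.1 0)

Answer: after 3 steps: λ.λ.0 (λ.λ.1 0)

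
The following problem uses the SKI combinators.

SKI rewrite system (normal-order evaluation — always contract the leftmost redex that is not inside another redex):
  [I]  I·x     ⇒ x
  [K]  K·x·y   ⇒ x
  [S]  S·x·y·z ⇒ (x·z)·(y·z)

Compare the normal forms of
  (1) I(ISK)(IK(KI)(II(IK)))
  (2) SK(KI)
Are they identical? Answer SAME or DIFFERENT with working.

Answer: SAME — A ⇓ SK(KI), B ⇓ SK(KI)

Derivation:
Term A:
  start: I(ISK)(IK(KI)(II(IK)))
  [1] ISK(IK(KI)(II(IK)))
  [2] SK(IK(KI)(II(IK)))
  [3] SK(K(KI)(II(IK)))
  [4] SK(KI)

Term B:
  start: SK(KI)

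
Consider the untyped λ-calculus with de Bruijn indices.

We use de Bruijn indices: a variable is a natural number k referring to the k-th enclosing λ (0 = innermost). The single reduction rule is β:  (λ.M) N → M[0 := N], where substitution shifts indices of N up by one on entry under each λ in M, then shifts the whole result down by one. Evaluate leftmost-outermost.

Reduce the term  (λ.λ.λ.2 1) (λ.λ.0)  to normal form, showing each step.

Answer: normal form = λ.λ.λ.0  (in 2 steps)

Working:
  start: (λ.λ.λ.2 1) (λ.λ.0)
  [1] λ.λ.(λ.λ.0) 1
  [2] λ.λ.λ.0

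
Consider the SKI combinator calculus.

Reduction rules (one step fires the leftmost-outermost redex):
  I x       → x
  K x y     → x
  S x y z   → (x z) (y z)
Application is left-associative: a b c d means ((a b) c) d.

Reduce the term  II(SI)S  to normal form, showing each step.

  start: II(SI)S
  [1] I(SI)S
  [2] SIS

Answer: normal form = SIS  (in 2 steps)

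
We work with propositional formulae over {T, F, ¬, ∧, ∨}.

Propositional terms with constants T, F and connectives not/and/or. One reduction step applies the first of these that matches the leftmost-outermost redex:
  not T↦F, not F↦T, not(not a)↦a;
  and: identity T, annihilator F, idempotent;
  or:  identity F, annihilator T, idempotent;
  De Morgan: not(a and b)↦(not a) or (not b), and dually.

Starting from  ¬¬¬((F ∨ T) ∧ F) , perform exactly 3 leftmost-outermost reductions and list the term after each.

Answer: after 3 steps: (¬F ∧ ¬T) ∨ ¬F

Reduction:
  start: ¬¬¬((F ∨ T) ∧ F)
  step 1: ¬((F ∨ T) ∧ F)
  step 2: ¬(F ∨ T) ∨ ¬F
  step 3: (¬F ∧ ¬T) ∨ ¬F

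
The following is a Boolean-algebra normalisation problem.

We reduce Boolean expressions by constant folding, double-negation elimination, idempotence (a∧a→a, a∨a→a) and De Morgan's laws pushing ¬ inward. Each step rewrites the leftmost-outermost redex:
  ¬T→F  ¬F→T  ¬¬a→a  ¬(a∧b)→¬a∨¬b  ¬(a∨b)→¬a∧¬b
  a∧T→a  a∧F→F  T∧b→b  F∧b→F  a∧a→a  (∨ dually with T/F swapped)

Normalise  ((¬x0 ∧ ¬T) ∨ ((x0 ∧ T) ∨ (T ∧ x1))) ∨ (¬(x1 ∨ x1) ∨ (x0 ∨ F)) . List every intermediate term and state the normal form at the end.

Answer: normal form = (x0 ∨ x1) ∨ (¬x1 ∨ x0)  (in 8 steps)

Derivation:
  start: ((¬x0 ∧ ¬T) ∨ ((x0 ∧ T) ∨ (T ∧ x1))) ∨ (¬(x1 ∨ x1) ∨ (x0 ∨ F))
  [1] ((¬x0 ∧ F) ∨ ((x0 ∧ T) ∨ (T ∧ x1))) ∨ (¬(x1 ∨ x1) ∨ (x0 ∨ F))
  [2] (F ∨ ((x0 ∧ T) ∨ (T ∧ x1))) ∨ (¬(x1 ∨ x1) ∨ (x0 ∨ F))
  [3] ((x0 ∧ T) ∨ (T ∧ x1)) ∨ (¬(x1 ∨ x1) ∨ (x0 ∨ F))
  [4] (x0 ∨ (T ∧ x1)) ∨ (¬(x1 ∨ x1) ∨ (x0 ∨ F))
  [5] (x0 ∨ x1) ∨ (¬(x1 ∨ x1) ∨ (x0 ∨ F))
  [6] (x0 ∨ x1) ∨ ((¬x1 ∧ ¬x1) ∨ (x0 ∨ F))
  [7] (x0 ∨ x1) ∨ (¬x1 ∨ (x0 ∨ F))
  [8] (x0 ∨ x1) ∨ (¬x1 ∨ x0)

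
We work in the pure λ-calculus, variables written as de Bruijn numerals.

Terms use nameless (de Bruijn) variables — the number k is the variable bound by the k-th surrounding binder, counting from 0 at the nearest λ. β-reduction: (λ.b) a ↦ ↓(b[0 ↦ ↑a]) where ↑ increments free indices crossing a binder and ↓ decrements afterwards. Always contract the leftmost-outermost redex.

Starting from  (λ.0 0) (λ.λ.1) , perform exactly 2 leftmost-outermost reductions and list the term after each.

Answer: after 2 steps: λ.λ.λ.1

Working:
  start: (λ.0 0) (λ.λ.1)
  [1] (λ.λ.1) (λ.λ.1)
  [2] λ.λ.λ.1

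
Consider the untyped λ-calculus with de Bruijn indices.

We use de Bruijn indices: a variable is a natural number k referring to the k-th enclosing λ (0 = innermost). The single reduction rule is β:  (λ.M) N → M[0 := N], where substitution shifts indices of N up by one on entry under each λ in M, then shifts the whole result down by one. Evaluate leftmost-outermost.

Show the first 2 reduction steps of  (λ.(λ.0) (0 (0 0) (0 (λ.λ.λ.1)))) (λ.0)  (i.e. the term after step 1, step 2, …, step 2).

  start: (λ.(λ.0) (0 (0 0) (0 (λ.λ.λ.1)))) (λ.0)
  [1] (λ.0) ((λ.0) ((λ.0) (λ.0)) ((λ.0) (λ.λ.λ.1)))
  [2] (λ.0) ((λ.0) (λ.0)) ((λ.0) (λ.λ.λ.1))

Answer: after 2 steps: (λ.0) ((λ.0) (λ.0)) ((λ.0) (λ.λ.λ.1))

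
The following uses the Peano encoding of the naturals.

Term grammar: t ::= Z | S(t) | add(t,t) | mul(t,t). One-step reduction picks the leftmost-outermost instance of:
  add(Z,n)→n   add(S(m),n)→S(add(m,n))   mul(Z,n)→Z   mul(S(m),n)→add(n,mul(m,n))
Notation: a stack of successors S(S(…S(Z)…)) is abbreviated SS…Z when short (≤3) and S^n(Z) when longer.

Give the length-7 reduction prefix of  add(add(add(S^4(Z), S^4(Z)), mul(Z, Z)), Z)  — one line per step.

Answer: after 7 steps: S(S(add(add(S(add(SZ, S^4(Z))), mul(Z, Z)), Z)))

Working:
  start: add(add(add(S^4(Z), S^4(Z)), mul(Z, Z)), Z)
  step 1: add(add(S(add(SSSZ, S^4(Z))), mul(Z, Z)), Z)
  step 2: add(S(add(add(SSSZ, S^4(Z)), mul(Z, Z))), Z)
  step 3: S(add(add(add(SSSZ, S^4(Z)), mul(Z, Z)), Z))
  step 4: S(add(add(S(add(SSZ, S^4(Z))), mul(Z, Z)), Z))
  step 5: S(add(S(add(add(SSZ, S^4(Z)), mul(Z, Z))), Z))
  step 6: S(S(add(add(add(SSZ, S^4(Z)), mul(Z, Z)), Z)))
  step 7: S(S(add(add(S(add(SZ, S^4(Z))), mul(Z, Z)), Z)))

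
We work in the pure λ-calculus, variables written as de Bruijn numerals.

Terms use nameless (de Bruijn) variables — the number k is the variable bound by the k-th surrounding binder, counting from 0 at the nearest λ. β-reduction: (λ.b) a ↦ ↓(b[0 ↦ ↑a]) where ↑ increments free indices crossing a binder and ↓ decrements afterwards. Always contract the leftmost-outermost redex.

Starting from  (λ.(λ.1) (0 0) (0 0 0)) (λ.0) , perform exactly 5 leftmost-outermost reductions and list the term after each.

Answer: after 5 steps: λ.0

Reduction:
  start: (λ.(λ.1) (0 0) (0 0 0)) (λ.0)
  [1] (λ.λ.0) ((λ.0) (λ.0)) ((λ.0) (λ.0) (λ.0))
  [2] (λ.0) ((λ.0) (λ.0) (λ.0))
  [3] (λ.0) (λ.0) (λ.0)
  [4] (λ.0) (λ.0)
  [5] λ.0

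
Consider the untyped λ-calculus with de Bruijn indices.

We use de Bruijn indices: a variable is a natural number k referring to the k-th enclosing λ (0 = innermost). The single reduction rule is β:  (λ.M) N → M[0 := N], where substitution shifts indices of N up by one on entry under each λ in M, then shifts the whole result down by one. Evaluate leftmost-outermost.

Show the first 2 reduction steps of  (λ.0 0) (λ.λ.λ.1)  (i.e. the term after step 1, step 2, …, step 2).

Answer: after 2 steps: λ.λ.1

Derivation:
  start: (λ.0 0) (λ.λ.λ.1)
  step 1: (λ.λ.λ.1) (λ.λ.λ.1)
  step 2: λ.λ.1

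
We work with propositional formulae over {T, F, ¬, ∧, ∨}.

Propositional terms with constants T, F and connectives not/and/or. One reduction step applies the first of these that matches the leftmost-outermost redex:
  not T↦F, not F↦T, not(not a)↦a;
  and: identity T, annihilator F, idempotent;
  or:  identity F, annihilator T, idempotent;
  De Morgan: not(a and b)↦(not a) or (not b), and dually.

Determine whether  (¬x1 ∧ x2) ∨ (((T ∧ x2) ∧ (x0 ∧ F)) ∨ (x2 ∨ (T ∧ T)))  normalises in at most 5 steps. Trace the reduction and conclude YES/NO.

  start: (¬x1 ∧ x2) ∨ (((T ∧ x2) ∧ (x0 ∧ F)) ∨ (x2 ∨ (T ∧ T)))
  step 1: (¬x1 ∧ x2) ∨ ((x2 ∧ (x0 ∧ F)) ∨ (x2 ∨ (T ∧ T)))
  step 2: (¬x1 ∧ x2) ∨ ((x2 ∧ F) ∨ (x2 ∨ (T ∧ T)))
  step 3: (¬x1 ∧ x2) ∨ (F ∨ (x2 ∨ (T ∧ T)))
  step 4: (¬x1 ∧ x2) ∨ (x2 ∨ (T ∧ T))
  step 5: (¬x1 ∧ x2) ∨ (x2 ∨ T)

Answer: NO — after 5 steps the term is (¬x1 ∧ x2) ∨ (x2 ∨ T), not yet normal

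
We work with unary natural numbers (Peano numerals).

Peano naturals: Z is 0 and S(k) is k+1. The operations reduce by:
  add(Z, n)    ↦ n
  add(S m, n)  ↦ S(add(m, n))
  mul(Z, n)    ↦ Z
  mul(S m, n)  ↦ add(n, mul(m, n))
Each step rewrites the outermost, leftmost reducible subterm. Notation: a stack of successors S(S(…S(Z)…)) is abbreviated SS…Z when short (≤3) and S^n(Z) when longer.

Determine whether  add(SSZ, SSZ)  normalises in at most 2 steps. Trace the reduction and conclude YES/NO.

  start: add(SSZ, SSZ)
  →1  S(add(SZ, SSZ))
  →2  S(S(add(Z, SSZ)))

Answer: NO — after 2 steps the term is S(S(add(Z, SSZ))), not yet normal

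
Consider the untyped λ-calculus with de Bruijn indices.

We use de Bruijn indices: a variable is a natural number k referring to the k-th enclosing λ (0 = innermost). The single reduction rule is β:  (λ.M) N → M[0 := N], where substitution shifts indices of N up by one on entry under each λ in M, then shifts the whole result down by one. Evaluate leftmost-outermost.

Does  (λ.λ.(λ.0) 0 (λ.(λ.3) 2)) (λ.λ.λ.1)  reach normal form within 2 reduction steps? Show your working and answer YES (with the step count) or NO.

  start: (λ.λ.(λ.0) 0 (λ.(λ.3) 2)) (λ.λ.λ.1)
  →1  λ.(λ.0) 0 (λ.(λ.λ.λ.λ.1) (λ.λ.λ.1))
  →2  λ.0 (λ.(λ.λ.λ.λ.1) (λ.λ.λ.1))

Answer: NO — after 2 steps the term is λ.0 (λ.(λ.λ.λ.λ.1) (λ.λ.λ.1)), not yet normal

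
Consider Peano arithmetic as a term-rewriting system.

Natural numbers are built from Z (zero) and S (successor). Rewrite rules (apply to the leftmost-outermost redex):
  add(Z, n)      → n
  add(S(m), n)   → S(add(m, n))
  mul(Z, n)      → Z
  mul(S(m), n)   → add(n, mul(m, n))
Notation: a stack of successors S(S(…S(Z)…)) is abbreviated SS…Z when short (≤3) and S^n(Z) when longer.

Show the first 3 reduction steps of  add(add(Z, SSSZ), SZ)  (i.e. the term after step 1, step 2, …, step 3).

Answer: after 3 steps: S(S(add(SZ, SZ)))

Working:
  start: add(add(Z, SSSZ), SZ)
  step 1: add(SSSZ, SZ)
  step 2: S(add(SSZ, SZ))
  step 3: S(S(add(SZ, SZ)))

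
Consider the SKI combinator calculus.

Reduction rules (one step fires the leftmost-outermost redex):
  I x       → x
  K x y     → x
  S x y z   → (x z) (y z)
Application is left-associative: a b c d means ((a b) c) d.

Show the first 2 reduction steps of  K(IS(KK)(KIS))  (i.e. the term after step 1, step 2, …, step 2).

  start: K(IS(KK)(KIS))
  step 1: K(S(KK)(KIS))
  step 2: K(S(KK)I)

Answer: after 2 steps: K(S(KK)I)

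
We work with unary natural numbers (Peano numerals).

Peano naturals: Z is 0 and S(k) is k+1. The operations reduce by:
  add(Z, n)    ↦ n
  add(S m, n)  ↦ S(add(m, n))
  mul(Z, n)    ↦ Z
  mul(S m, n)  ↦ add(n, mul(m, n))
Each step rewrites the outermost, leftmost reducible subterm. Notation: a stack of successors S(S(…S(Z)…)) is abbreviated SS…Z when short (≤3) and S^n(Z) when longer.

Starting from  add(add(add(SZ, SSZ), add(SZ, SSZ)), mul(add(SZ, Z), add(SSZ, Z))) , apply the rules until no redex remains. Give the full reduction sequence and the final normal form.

Answer: normal form = S^8(Z)  (in 25 steps)

Derivation:
  start: add(add(add(SZ, SSZ), add(SZ, SSZ)), mul(add(SZ, Z), add(SSZ, Z)))
  →1  add(add(S(add(Z, SSZ)), add(SZ, SSZ)), mul(add(SZ, Z), add(SSZ, Z)))
  →2  add(S(add(add(Z, SSZ), add(SZ, SSZ))), mul(add(SZ, Z), add(SSZ, Z)))
  →3  S(add(add(add(Z, SSZ), add(SZ, SSZ)), mul(add(SZ, Z), add(SSZ, Z))))
  →4  S(add(add(SSZ, add(SZ, SSZ)), mul(add(SZ, Z), add(SSZ, Z))))
  →5  S(add(S(add(SZ, add(SZ, SSZ))), mul(add(SZ, Z), add(SSZ, Z))))
  →6  S(S(add(add(SZ, add(SZ, SSZ)), mul(add(SZ, Z), add(SSZ, Z)))))
  →7  S(S(add(S(add(Z, add(SZ, SSZ))), mul(add(SZ, Z), add(SSZ, Z)))))
  →8  S(S(S(add(add(Z, add(SZ, SSZ)), mul(add(SZ, Z), add(SSZ, Z))))))
  →9  S(S(S(add(add(SZ, SSZ), mul(add(SZ, Z), add(SSZ, Z))))))
  →10  S(S(S(add(S(add(Z, SSZ)), mul(add(SZ, Z), add(SSZ, Z))))))
  →11  S(S(S(S(add(add(Z, SSZ), mul(add(SZ, Z), add(SSZ, Z)))))))
  →12  S(S(S(S(add(SSZ, mul(add(SZ, Z), add(SSZ, Z)))))))
  →13  S(S(S(S(S(add(SZ, mul(add(SZ, Z), add(SSZ, Z))))))))
  →14  S(S(S(S(S(S(add(Z, mul(add(SZ, Z), add(SSZ, Z)))))))))
  →15  S(S(S(S(S(S(mul(add(SZ, Z), add(SSZ, Z))))))))
  →16  S(S(S(S(S(S(mul(S(add(Z, Z)), add(SSZ, Z))))))))
  →17  S(S(S(S(S(S(add(add(SSZ, Z), mul(add(Z, Z), add(SSZ, Z)))))))))
  →18  S(S(S(S(S(S(add(S(add(SZ, Z)), mul(add(Z, Z), add(SSZ, Z)))))))))
  →19  S(S(S(S(S(S(S(add(add(SZ, Z), mul(add(Z, Z), add(SSZ, Z))))))))))
  →20  S(S(S(S(S(S(S(add(S(add(Z, Z)), mul(add(Z, Z), add(SSZ, Z))))))))))
  →21  S(S(S(S(S(S(S(S(add(add(Z, Z), mul(add(Z, Z), add(SSZ, Z)))))))))))
  →22  S(S(S(S(S(S(S(S(add(Z, mul(add(Z, Z), add(SSZ, Z)))))))))))
  →23  S(S(S(S(S(S(S(S(mul(add(Z, Z), add(SSZ, Z))))))))))
  →24  S(S(S(S(S(S(S(S(mul(Z, add(SSZ, Z))))))))))
  →25  S^8(Z)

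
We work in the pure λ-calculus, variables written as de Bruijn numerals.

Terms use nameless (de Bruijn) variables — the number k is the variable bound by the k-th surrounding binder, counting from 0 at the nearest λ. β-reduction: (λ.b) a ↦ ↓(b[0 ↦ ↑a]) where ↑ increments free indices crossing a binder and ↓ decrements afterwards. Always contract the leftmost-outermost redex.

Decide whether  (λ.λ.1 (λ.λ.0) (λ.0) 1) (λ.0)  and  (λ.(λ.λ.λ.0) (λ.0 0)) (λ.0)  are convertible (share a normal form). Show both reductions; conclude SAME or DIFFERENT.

Term A:
  start: (λ.λ.1 (λ.λ.0) (λ.0) 1) (λ.0)
  →1  λ.(λ.0) (λ.λ.0) (λ.0) (λ.0)
  →2  λ.(λ.λ.0) (λ.0) (λ.0)
  →3  λ.(λ.0) (λ.0)
  →4  λ.λ.0

Term B:
  start: (λ.(λ.λ.λ.0) (λ.0 0)) (λ.0)
  →1  (λ.λ.λ.0) (λ.0 0)
  →2  λ.λ.0

Answer: SAME — A ⇓ λ.λ.0, B ⇓ λ.λ.0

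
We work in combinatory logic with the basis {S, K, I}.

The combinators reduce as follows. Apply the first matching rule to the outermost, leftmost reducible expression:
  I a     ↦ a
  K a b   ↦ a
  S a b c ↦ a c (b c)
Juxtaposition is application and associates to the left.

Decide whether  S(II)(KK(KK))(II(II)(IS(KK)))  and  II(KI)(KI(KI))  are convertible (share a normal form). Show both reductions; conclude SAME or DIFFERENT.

Term A:
  start: S(II)(KK(KK))(II(II)(IS(KK)))
  step 1: II(II(II)(IS(KK)))(KK(KK)(II(II)(IS(KK))))
  step 2: I(II(II)(IS(KK)))(KK(KK)(II(II)(IS(KK))))
  step 3: II(II)(IS(KK))(KK(KK)(II(II)(IS(KK))))
  step 4: I(II)(IS(KK))(KK(KK)(II(II)(IS(KK))))
  step 5: II(IS(KK))(KK(KK)(II(II)(IS(KK))))
  step 6: I(IS(KK))(KK(KK)(II(II)(IS(KK))))
  step 7: IS(KK)(KK(KK)(II(II)(IS(KK))))
  step 8: S(KK)(KK(KK)(II(II)(IS(KK))))
  step 9: S(KK)(K(II(II)(IS(KK))))
  step 10: S(KK)(K(I(II)(IS(KK))))
  step 11: S(KK)(K(II(IS(KK))))
  step 12: S(KK)(K(I(IS(KK))))
  step 13: S(KK)(K(IS(KK)))
  step 14: S(KK)(K(S(KK)))

Term B:
  start: II(KI)(KI(KI))
  step 1: I(KI)(KI(KI))
  step 2: KI(KI(KI))
  step 3: I

Answer: DIFFERENT — A ⇓ S(KK)(K(S(KK))), B ⇓ I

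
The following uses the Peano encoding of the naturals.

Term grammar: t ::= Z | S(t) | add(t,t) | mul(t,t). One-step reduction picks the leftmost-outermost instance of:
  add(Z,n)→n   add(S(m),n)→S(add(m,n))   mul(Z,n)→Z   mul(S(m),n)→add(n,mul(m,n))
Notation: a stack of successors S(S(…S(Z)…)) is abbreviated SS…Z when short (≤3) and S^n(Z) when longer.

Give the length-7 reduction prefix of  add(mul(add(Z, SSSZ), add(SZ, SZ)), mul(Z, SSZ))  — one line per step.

Answer: after 7 steps: S(add(S(add(Z, mul(SSZ, add(SZ, SZ)))), mul(Z, SSZ)))

Reduction:
  start: add(mul(add(Z, SSSZ), add(SZ, SZ)), mul(Z, SSZ))
  [1] add(mul(SSSZ, add(SZ, SZ)), mul(Z, SSZ))
  [2] add(add(add(SZ, SZ), mul(SSZ, add(SZ, SZ))), mul(Z, SSZ))
  [3] add(add(S(add(Z, SZ)), mul(SSZ, add(SZ, SZ))), mul(Z, SSZ))
  [4] add(S(add(add(Z, SZ), mul(SSZ, add(SZ, SZ)))), mul(Z, SSZ))
  [5] S(add(add(add(Z, SZ), mul(SSZ, add(SZ, SZ))), mul(Z, SSZ)))
  [6] S(add(add(SZ, mul(SSZ, add(SZ, SZ))), mul(Z, SSZ)))
  [7] S(add(S(add(Z, mul(SSZ, add(SZ, SZ)))), mul(Z, SSZ)))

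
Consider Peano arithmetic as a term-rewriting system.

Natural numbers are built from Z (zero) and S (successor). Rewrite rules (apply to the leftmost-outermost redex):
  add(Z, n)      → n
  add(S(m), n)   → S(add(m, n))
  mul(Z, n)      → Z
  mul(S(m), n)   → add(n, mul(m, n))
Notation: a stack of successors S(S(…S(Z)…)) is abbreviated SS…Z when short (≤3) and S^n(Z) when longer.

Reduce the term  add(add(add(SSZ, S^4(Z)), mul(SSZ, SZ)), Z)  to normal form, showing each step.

  start: add(add(add(SSZ, S^4(Z)), mul(SSZ, SZ)), Z)
  →1  add(add(S(add(SZ, S^4(Z))), mul(SSZ, SZ)), Z)
  →2  add(S(add(add(SZ, S^4(Z)), mul(SSZ, SZ))), Z)
  →3  S(add(add(add(SZ, S^4(Z)), mul(SSZ, SZ)), Z))
  →4  S(add(add(S(add(Z, S^4(Z))), mul(SSZ, SZ)), Z))
  →5  S(add(S(add(add(Z, S^4(Z)), mul(SSZ, SZ))), Z))
  →6  S(S(add(add(add(Z, S^4(Z)), mul(SSZ, SZ)), Z)))
  →7  S(S(add(add(S^4(Z), mul(SSZ, SZ)), Z)))
  →8  S(S(add(S(add(SSSZ, mul(SSZ, SZ))), Z)))
  →9  S(S(S(add(add(SSSZ, mul(SSZ, SZ)), Z))))
  →10  S(S(S(add(S(add(SSZ, mul(SSZ, SZ))), Z))))
  →11  S(S(S(S(add(add(SSZ, mul(SSZ, SZ)), Z)))))
  →12  S(S(S(S(add(S(add(SZ, mul(SSZ, SZ))), Z)))))
  →13  S(S(S(S(S(add(add(SZ, mul(SSZ, SZ)), Z))))))
  →14  S(S(S(S(S(add(S(add(Z, mul(SSZ, SZ))), Z))))))
  →15  S(S(S(S(S(S(add(add(Z, mul(SSZ, SZ)), Z)))))))
  →16  S(S(S(S(S(S(add(mul(SSZ, SZ), Z)))))))
  →17  S(S(S(S(S(S(add(add(SZ, mul(SZ, SZ)), Z)))))))
  →18  S(S(S(S(S(S(add(S(add(Z, mul(SZ, SZ))), Z)))))))
  →19  S(S(S(S(S(S(S(add(add(Z, mul(SZ, SZ)), Z))))))))
  →20  S(S(S(S(S(S(S(add(mul(SZ, SZ), Z))))))))
  →21  S(S(S(S(S(S(S(add(add(SZ, mul(Z, SZ)), Z))))))))
  →22  S(S(S(S(S(S(S(add(S(add(Z, mul(Z, SZ))), Z))))))))
  →23  S(S(S(S(S(S(S(S(add(add(Z, mul(Z, SZ)), Z)))))))))
  →24  S(S(S(S(S(S(S(S(add(mul(Z, SZ), Z)))))))))
  →25  S(S(S(S(S(S(S(S(add(Z, Z)))))))))
  →26  S^8(Z)

Answer: normal form = S^8(Z)  (in 26 steps)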